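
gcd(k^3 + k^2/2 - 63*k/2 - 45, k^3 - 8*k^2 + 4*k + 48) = k - 6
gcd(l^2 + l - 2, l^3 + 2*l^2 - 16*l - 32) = l + 2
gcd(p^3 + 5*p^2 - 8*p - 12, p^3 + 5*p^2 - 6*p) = p + 6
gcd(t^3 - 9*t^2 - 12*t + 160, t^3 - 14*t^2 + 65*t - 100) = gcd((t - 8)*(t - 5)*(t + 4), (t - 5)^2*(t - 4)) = t - 5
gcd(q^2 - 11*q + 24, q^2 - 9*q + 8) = q - 8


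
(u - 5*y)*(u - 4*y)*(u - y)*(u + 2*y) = u^4 - 8*u^3*y + 9*u^2*y^2 + 38*u*y^3 - 40*y^4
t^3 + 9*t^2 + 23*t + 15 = (t + 1)*(t + 3)*(t + 5)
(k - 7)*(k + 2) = k^2 - 5*k - 14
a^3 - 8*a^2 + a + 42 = (a - 7)*(a - 3)*(a + 2)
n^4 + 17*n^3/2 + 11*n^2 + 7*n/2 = n*(n + 1/2)*(n + 1)*(n + 7)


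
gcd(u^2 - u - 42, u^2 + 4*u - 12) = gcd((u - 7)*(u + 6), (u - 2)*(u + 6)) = u + 6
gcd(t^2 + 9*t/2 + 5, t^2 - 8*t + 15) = 1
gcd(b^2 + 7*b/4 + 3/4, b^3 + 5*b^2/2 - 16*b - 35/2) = b + 1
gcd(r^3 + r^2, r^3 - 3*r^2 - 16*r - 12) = r + 1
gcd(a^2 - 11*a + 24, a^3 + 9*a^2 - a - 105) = a - 3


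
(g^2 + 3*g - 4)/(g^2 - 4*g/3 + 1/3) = 3*(g + 4)/(3*g - 1)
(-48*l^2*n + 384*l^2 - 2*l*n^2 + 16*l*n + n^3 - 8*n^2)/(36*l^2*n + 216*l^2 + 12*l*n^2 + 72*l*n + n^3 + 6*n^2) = (-8*l*n + 64*l + n^2 - 8*n)/(6*l*n + 36*l + n^2 + 6*n)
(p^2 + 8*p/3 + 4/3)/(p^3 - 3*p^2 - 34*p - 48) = (p + 2/3)/(p^2 - 5*p - 24)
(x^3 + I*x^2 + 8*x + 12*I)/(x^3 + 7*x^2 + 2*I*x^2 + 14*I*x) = (x^2 - I*x + 6)/(x*(x + 7))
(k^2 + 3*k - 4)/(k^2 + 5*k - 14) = (k^2 + 3*k - 4)/(k^2 + 5*k - 14)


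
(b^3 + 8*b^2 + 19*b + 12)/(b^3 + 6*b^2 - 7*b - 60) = (b^2 + 4*b + 3)/(b^2 + 2*b - 15)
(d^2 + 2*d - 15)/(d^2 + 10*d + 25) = (d - 3)/(d + 5)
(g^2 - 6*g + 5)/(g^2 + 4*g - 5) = (g - 5)/(g + 5)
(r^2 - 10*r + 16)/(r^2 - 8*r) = (r - 2)/r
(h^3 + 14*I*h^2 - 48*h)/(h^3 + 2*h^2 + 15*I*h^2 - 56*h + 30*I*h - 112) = h*(h + 6*I)/(h^2 + h*(2 + 7*I) + 14*I)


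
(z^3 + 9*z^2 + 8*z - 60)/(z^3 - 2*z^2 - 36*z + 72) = (z + 5)/(z - 6)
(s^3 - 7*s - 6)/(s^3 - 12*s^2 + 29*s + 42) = (s^2 - s - 6)/(s^2 - 13*s + 42)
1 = 1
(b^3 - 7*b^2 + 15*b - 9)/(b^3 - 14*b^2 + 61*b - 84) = (b^2 - 4*b + 3)/(b^2 - 11*b + 28)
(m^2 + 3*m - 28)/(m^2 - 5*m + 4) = (m + 7)/(m - 1)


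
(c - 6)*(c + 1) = c^2 - 5*c - 6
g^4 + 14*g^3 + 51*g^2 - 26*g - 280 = (g - 2)*(g + 4)*(g + 5)*(g + 7)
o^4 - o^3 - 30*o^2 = o^2*(o - 6)*(o + 5)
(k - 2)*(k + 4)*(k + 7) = k^3 + 9*k^2 + 6*k - 56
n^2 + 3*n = n*(n + 3)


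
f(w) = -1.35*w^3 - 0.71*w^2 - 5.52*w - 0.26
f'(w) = -4.05*w^2 - 1.42*w - 5.52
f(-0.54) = 2.73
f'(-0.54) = -5.93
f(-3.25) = 56.52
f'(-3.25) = -43.68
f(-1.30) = 8.68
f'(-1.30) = -10.52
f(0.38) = -2.53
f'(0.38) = -6.64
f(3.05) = -62.00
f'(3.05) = -47.53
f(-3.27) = 57.40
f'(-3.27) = -44.18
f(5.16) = -233.12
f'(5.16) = -120.68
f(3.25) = -72.04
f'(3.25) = -52.91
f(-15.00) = 4479.04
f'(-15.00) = -895.47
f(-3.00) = 46.36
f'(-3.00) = -37.71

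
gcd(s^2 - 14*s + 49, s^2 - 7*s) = s - 7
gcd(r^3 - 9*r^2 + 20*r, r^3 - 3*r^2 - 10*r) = r^2 - 5*r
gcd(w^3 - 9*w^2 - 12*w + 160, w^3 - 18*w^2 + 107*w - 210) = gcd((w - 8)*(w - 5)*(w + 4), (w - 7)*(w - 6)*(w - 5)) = w - 5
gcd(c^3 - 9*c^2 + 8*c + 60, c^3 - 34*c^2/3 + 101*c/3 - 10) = c^2 - 11*c + 30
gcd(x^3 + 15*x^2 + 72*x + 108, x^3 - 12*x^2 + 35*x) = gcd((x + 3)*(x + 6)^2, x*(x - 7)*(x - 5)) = 1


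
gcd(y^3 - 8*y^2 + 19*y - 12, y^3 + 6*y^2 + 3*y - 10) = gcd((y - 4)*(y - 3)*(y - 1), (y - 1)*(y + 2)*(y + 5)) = y - 1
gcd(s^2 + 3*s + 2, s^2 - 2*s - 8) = s + 2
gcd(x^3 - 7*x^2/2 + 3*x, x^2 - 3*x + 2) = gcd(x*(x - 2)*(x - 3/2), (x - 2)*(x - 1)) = x - 2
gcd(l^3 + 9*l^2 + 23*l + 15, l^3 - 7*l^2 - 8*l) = l + 1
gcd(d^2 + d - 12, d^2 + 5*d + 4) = d + 4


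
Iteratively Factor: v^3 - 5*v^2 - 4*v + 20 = (v + 2)*(v^2 - 7*v + 10) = (v - 2)*(v + 2)*(v - 5)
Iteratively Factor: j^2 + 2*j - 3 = (j - 1)*(j + 3)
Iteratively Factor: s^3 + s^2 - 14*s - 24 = (s + 2)*(s^2 - s - 12) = (s + 2)*(s + 3)*(s - 4)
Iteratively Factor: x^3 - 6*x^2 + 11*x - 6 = (x - 3)*(x^2 - 3*x + 2) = (x - 3)*(x - 1)*(x - 2)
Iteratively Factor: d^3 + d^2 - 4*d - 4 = (d - 2)*(d^2 + 3*d + 2) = (d - 2)*(d + 1)*(d + 2)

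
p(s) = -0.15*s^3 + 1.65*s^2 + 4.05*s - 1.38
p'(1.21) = 7.38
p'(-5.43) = -27.14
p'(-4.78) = -22.01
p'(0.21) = 4.72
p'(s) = -0.45*s^2 + 3.3*s + 4.05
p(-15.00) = 815.37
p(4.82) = 39.68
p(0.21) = -0.46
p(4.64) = 37.95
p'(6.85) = 5.54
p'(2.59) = 9.58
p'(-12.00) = -100.35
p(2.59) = 17.57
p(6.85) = 55.57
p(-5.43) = 49.29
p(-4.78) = 33.34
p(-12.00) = 446.82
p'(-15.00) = -146.70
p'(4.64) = 9.67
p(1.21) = 5.67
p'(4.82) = 9.50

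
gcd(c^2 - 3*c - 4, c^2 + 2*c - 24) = c - 4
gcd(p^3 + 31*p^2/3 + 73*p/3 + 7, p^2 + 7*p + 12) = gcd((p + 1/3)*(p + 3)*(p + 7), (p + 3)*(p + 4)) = p + 3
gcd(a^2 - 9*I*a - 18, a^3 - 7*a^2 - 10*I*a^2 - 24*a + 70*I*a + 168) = a - 6*I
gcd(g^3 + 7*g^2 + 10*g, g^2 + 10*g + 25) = g + 5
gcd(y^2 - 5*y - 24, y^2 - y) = 1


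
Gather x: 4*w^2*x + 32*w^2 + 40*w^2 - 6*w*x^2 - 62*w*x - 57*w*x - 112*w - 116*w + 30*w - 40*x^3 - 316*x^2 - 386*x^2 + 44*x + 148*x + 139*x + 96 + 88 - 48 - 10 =72*w^2 - 198*w - 40*x^3 + x^2*(-6*w - 702) + x*(4*w^2 - 119*w + 331) + 126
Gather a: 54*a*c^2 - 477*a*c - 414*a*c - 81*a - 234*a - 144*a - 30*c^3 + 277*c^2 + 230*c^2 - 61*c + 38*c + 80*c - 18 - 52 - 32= a*(54*c^2 - 891*c - 459) - 30*c^3 + 507*c^2 + 57*c - 102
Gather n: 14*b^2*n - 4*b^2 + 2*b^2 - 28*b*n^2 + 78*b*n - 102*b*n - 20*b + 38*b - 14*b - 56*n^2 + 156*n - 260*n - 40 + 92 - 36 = -2*b^2 + 4*b + n^2*(-28*b - 56) + n*(14*b^2 - 24*b - 104) + 16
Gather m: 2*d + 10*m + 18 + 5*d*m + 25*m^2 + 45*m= 2*d + 25*m^2 + m*(5*d + 55) + 18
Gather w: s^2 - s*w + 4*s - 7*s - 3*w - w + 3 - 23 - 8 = s^2 - 3*s + w*(-s - 4) - 28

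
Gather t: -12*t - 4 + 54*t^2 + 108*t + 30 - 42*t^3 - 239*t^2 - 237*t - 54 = -42*t^3 - 185*t^2 - 141*t - 28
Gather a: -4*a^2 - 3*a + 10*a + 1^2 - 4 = -4*a^2 + 7*a - 3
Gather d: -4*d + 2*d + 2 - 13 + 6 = -2*d - 5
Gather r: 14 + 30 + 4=48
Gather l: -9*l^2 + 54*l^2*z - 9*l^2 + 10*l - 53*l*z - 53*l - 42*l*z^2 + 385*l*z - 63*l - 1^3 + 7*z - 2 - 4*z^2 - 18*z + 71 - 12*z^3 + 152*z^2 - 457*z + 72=l^2*(54*z - 18) + l*(-42*z^2 + 332*z - 106) - 12*z^3 + 148*z^2 - 468*z + 140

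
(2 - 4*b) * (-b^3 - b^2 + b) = 4*b^4 + 2*b^3 - 6*b^2 + 2*b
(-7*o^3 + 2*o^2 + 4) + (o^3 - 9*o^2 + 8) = -6*o^3 - 7*o^2 + 12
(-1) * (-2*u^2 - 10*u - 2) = 2*u^2 + 10*u + 2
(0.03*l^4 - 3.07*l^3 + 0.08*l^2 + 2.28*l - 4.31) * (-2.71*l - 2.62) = -0.0813*l^5 + 8.2411*l^4 + 7.8266*l^3 - 6.3884*l^2 + 5.7065*l + 11.2922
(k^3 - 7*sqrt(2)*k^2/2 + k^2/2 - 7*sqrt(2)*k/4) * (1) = k^3 - 7*sqrt(2)*k^2/2 + k^2/2 - 7*sqrt(2)*k/4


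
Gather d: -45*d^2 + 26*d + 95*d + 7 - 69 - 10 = -45*d^2 + 121*d - 72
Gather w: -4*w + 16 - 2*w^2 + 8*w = -2*w^2 + 4*w + 16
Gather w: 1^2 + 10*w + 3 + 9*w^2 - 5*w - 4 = 9*w^2 + 5*w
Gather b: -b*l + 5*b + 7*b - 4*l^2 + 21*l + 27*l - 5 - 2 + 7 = b*(12 - l) - 4*l^2 + 48*l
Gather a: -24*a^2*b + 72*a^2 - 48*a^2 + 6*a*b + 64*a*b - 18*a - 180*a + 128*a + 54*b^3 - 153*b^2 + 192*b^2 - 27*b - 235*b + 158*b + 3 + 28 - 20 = a^2*(24 - 24*b) + a*(70*b - 70) + 54*b^3 + 39*b^2 - 104*b + 11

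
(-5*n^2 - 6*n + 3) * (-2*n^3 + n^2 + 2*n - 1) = 10*n^5 + 7*n^4 - 22*n^3 - 4*n^2 + 12*n - 3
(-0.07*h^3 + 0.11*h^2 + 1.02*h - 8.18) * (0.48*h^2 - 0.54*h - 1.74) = -0.0336*h^5 + 0.0906*h^4 + 0.552*h^3 - 4.6686*h^2 + 2.6424*h + 14.2332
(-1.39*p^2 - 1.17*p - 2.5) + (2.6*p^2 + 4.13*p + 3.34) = 1.21*p^2 + 2.96*p + 0.84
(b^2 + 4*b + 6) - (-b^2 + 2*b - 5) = 2*b^2 + 2*b + 11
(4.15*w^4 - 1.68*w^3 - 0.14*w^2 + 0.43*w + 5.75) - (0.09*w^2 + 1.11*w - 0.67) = 4.15*w^4 - 1.68*w^3 - 0.23*w^2 - 0.68*w + 6.42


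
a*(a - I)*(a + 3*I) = a^3 + 2*I*a^2 + 3*a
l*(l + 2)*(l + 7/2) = l^3 + 11*l^2/2 + 7*l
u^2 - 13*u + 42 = (u - 7)*(u - 6)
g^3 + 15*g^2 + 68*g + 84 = (g + 2)*(g + 6)*(g + 7)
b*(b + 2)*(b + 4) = b^3 + 6*b^2 + 8*b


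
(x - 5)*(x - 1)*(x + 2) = x^3 - 4*x^2 - 7*x + 10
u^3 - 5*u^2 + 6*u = u*(u - 3)*(u - 2)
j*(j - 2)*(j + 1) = j^3 - j^2 - 2*j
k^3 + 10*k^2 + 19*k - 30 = (k - 1)*(k + 5)*(k + 6)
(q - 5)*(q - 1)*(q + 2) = q^3 - 4*q^2 - 7*q + 10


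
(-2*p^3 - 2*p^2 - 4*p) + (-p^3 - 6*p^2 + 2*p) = -3*p^3 - 8*p^2 - 2*p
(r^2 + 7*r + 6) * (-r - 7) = -r^3 - 14*r^2 - 55*r - 42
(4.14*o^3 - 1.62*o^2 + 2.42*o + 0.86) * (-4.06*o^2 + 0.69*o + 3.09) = -16.8084*o^5 + 9.4338*o^4 + 1.8496*o^3 - 6.8276*o^2 + 8.0712*o + 2.6574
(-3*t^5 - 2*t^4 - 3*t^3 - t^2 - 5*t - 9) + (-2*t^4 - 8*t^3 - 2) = -3*t^5 - 4*t^4 - 11*t^3 - t^2 - 5*t - 11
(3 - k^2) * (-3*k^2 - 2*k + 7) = 3*k^4 + 2*k^3 - 16*k^2 - 6*k + 21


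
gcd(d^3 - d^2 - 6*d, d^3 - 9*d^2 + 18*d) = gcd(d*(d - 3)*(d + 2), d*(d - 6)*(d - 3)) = d^2 - 3*d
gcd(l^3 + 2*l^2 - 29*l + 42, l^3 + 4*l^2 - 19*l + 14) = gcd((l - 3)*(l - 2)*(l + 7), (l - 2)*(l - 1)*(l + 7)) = l^2 + 5*l - 14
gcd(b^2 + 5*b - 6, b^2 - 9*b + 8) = b - 1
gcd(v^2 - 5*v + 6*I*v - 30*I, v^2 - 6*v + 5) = v - 5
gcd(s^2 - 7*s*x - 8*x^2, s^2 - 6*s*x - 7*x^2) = s + x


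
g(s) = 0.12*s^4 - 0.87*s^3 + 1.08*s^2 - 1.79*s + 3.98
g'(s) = 0.48*s^3 - 2.61*s^2 + 2.16*s - 1.79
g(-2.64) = 38.07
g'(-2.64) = -34.51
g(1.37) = 1.74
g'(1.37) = -2.50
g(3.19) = -6.56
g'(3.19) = -5.88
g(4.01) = -10.90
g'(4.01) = -4.15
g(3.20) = -6.61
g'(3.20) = -5.88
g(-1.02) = 7.98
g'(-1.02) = -7.22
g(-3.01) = 52.73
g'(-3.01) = -45.03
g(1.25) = 2.02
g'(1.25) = -2.23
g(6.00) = -0.28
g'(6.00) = 20.89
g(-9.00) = 1529.12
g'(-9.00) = -582.56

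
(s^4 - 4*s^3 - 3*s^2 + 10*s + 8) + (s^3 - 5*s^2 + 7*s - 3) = s^4 - 3*s^3 - 8*s^2 + 17*s + 5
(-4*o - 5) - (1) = -4*o - 6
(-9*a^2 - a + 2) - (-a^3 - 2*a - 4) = a^3 - 9*a^2 + a + 6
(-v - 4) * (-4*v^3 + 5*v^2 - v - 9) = 4*v^4 + 11*v^3 - 19*v^2 + 13*v + 36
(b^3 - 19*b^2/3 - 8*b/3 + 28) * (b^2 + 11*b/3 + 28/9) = b^5 - 8*b^4/3 - 205*b^3/9 - 40*b^2/27 + 2548*b/27 + 784/9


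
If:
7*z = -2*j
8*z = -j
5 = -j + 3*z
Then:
No Solution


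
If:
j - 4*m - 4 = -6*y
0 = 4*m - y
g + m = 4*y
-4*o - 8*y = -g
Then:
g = 15*y/4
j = 4 - 5*y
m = y/4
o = -17*y/16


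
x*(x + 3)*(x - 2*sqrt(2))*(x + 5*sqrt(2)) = x^4 + 3*x^3 + 3*sqrt(2)*x^3 - 20*x^2 + 9*sqrt(2)*x^2 - 60*x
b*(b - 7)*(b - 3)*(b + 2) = b^4 - 8*b^3 + b^2 + 42*b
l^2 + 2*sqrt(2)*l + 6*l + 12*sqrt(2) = (l + 6)*(l + 2*sqrt(2))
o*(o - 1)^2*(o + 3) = o^4 + o^3 - 5*o^2 + 3*o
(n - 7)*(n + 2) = n^2 - 5*n - 14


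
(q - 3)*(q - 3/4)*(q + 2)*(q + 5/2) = q^4 + 3*q^3/4 - 77*q^2/8 - 69*q/8 + 45/4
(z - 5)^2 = z^2 - 10*z + 25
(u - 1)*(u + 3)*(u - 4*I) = u^3 + 2*u^2 - 4*I*u^2 - 3*u - 8*I*u + 12*I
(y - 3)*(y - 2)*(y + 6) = y^3 + y^2 - 24*y + 36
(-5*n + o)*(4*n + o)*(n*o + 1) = -20*n^3*o - n^2*o^2 - 20*n^2 + n*o^3 - n*o + o^2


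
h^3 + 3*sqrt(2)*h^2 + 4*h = h*(h + sqrt(2))*(h + 2*sqrt(2))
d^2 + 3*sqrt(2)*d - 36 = (d - 3*sqrt(2))*(d + 6*sqrt(2))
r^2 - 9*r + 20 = (r - 5)*(r - 4)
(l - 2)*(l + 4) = l^2 + 2*l - 8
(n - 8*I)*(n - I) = n^2 - 9*I*n - 8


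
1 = 1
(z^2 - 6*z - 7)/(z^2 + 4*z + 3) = (z - 7)/(z + 3)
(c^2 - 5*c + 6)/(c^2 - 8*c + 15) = (c - 2)/(c - 5)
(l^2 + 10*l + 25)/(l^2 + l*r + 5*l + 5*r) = (l + 5)/(l + r)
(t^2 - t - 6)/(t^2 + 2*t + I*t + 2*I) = (t - 3)/(t + I)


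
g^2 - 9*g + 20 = (g - 5)*(g - 4)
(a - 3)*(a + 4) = a^2 + a - 12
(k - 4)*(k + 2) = k^2 - 2*k - 8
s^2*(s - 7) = s^3 - 7*s^2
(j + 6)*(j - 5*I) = j^2 + 6*j - 5*I*j - 30*I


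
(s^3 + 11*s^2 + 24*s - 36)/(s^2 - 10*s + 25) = (s^3 + 11*s^2 + 24*s - 36)/(s^2 - 10*s + 25)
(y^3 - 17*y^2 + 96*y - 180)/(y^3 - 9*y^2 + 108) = (y - 5)/(y + 3)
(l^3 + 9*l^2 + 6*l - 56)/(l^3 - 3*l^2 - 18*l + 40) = (l + 7)/(l - 5)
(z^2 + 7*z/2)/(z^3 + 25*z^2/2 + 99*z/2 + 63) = z/(z^2 + 9*z + 18)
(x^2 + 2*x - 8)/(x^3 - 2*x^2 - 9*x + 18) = (x + 4)/(x^2 - 9)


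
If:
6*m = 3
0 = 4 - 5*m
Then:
No Solution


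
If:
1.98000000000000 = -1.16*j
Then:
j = -1.71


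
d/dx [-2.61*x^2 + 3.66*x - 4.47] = 3.66 - 5.22*x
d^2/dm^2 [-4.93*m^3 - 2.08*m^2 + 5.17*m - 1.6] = -29.58*m - 4.16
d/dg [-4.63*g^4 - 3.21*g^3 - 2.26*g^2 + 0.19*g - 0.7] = -18.52*g^3 - 9.63*g^2 - 4.52*g + 0.19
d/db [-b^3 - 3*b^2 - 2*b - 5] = -3*b^2 - 6*b - 2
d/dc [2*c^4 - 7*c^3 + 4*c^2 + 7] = c*(8*c^2 - 21*c + 8)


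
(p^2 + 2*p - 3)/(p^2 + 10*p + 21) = (p - 1)/(p + 7)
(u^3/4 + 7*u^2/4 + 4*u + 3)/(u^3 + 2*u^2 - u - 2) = (u^2 + 5*u + 6)/(4*(u^2 - 1))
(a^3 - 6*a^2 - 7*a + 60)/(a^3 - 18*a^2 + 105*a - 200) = (a^2 - a - 12)/(a^2 - 13*a + 40)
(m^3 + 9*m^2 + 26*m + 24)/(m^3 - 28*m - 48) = (m + 3)/(m - 6)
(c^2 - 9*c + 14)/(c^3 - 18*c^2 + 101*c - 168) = (c - 2)/(c^2 - 11*c + 24)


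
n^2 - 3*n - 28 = (n - 7)*(n + 4)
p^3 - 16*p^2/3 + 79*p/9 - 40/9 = (p - 8/3)*(p - 5/3)*(p - 1)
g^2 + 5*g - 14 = (g - 2)*(g + 7)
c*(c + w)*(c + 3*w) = c^3 + 4*c^2*w + 3*c*w^2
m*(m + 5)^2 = m^3 + 10*m^2 + 25*m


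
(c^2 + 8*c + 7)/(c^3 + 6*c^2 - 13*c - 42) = (c + 1)/(c^2 - c - 6)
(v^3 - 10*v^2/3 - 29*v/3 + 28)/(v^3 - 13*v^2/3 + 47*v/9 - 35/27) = 9*(v^2 - v - 12)/(9*v^2 - 18*v + 5)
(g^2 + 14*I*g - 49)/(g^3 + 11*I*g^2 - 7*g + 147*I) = 1/(g - 3*I)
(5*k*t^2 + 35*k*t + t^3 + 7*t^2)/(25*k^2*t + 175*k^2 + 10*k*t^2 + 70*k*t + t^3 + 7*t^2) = t/(5*k + t)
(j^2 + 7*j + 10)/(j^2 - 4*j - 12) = (j + 5)/(j - 6)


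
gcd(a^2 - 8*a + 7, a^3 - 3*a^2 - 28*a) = a - 7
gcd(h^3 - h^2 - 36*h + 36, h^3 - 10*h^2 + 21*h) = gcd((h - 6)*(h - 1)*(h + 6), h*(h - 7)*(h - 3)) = 1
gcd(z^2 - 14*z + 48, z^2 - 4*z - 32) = z - 8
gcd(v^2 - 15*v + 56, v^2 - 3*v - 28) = v - 7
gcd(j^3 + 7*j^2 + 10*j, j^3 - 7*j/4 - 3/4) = 1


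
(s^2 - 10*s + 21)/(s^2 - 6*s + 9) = (s - 7)/(s - 3)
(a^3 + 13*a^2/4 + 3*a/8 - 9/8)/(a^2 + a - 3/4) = (4*a^2 + 15*a + 9)/(2*(2*a + 3))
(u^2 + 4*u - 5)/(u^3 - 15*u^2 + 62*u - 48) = (u + 5)/(u^2 - 14*u + 48)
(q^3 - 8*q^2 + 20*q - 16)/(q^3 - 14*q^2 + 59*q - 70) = (q^2 - 6*q + 8)/(q^2 - 12*q + 35)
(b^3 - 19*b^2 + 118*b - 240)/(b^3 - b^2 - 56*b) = (b^2 - 11*b + 30)/(b*(b + 7))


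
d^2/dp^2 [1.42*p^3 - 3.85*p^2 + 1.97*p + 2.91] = 8.52*p - 7.7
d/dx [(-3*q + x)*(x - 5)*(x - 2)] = -6*q*x + 21*q + 3*x^2 - 14*x + 10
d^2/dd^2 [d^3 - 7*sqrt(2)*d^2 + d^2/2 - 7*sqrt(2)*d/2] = 6*d - 14*sqrt(2) + 1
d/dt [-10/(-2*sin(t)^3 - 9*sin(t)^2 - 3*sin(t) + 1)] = 30*(-6*sin(t) + cos(2*t) - 2)*cos(t)/(2*sin(t)^3 + 9*sin(t)^2 + 3*sin(t) - 1)^2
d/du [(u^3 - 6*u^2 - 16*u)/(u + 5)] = (2*u^3 + 9*u^2 - 60*u - 80)/(u^2 + 10*u + 25)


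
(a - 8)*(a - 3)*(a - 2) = a^3 - 13*a^2 + 46*a - 48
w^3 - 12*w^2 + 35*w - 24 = (w - 8)*(w - 3)*(w - 1)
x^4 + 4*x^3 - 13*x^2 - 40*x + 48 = (x - 3)*(x - 1)*(x + 4)^2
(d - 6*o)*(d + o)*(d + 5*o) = d^3 - 31*d*o^2 - 30*o^3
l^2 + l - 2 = (l - 1)*(l + 2)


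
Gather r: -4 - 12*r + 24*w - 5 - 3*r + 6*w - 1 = -15*r + 30*w - 10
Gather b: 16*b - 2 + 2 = 16*b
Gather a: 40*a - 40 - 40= 40*a - 80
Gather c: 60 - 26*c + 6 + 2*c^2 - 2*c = 2*c^2 - 28*c + 66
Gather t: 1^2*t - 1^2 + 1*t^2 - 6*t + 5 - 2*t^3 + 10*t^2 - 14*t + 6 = -2*t^3 + 11*t^2 - 19*t + 10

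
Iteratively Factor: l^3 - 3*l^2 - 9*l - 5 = (l + 1)*(l^2 - 4*l - 5) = (l + 1)^2*(l - 5)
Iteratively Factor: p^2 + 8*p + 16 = (p + 4)*(p + 4)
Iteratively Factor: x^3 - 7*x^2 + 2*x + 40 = (x - 5)*(x^2 - 2*x - 8) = (x - 5)*(x + 2)*(x - 4)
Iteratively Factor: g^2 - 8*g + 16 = (g - 4)*(g - 4)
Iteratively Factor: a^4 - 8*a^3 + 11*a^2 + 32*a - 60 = (a - 3)*(a^3 - 5*a^2 - 4*a + 20) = (a - 3)*(a + 2)*(a^2 - 7*a + 10) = (a - 5)*(a - 3)*(a + 2)*(a - 2)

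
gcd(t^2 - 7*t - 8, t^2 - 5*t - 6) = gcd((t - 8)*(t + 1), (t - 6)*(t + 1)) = t + 1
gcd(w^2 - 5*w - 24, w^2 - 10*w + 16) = w - 8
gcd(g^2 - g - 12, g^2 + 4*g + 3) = g + 3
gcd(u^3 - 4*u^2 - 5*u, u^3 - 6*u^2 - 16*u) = u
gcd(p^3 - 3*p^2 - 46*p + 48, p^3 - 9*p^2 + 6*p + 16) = p - 8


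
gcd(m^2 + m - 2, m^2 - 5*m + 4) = m - 1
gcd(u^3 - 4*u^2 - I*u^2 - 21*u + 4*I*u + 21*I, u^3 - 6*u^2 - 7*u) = u - 7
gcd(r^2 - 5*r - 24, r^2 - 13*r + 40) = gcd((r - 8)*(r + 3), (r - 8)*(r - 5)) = r - 8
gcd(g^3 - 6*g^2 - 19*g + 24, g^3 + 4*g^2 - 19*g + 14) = g - 1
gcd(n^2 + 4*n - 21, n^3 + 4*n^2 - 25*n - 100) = 1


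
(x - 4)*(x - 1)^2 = x^3 - 6*x^2 + 9*x - 4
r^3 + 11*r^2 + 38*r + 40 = (r + 2)*(r + 4)*(r + 5)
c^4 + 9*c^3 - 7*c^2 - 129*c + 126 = (c - 3)*(c - 1)*(c + 6)*(c + 7)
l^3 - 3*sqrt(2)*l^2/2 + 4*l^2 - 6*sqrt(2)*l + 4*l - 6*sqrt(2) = (l + 2)^2*(l - 3*sqrt(2)/2)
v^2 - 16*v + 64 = (v - 8)^2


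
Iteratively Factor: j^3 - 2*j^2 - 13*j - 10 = (j + 2)*(j^2 - 4*j - 5) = (j + 1)*(j + 2)*(j - 5)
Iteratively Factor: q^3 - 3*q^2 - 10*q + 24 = (q - 2)*(q^2 - q - 12) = (q - 4)*(q - 2)*(q + 3)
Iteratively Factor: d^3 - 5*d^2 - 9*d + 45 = (d + 3)*(d^2 - 8*d + 15) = (d - 3)*(d + 3)*(d - 5)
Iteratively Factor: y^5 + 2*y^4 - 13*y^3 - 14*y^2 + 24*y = (y + 2)*(y^4 - 13*y^2 + 12*y) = y*(y + 2)*(y^3 - 13*y + 12) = y*(y - 1)*(y + 2)*(y^2 + y - 12) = y*(y - 3)*(y - 1)*(y + 2)*(y + 4)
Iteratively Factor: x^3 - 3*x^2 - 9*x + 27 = (x - 3)*(x^2 - 9) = (x - 3)*(x + 3)*(x - 3)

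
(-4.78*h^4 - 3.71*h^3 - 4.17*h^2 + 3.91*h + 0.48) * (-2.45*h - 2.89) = 11.711*h^5 + 22.9037*h^4 + 20.9384*h^3 + 2.4718*h^2 - 12.4759*h - 1.3872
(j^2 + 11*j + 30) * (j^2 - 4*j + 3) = j^4 + 7*j^3 - 11*j^2 - 87*j + 90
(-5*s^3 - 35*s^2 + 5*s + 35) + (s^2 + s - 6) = -5*s^3 - 34*s^2 + 6*s + 29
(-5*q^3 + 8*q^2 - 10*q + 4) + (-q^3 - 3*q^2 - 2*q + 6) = -6*q^3 + 5*q^2 - 12*q + 10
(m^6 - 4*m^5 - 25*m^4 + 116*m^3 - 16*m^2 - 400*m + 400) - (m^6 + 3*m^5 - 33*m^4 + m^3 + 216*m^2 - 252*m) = -7*m^5 + 8*m^4 + 115*m^3 - 232*m^2 - 148*m + 400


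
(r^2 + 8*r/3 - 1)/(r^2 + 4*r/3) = (3*r^2 + 8*r - 3)/(r*(3*r + 4))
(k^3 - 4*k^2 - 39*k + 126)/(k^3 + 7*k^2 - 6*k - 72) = (k - 7)/(k + 4)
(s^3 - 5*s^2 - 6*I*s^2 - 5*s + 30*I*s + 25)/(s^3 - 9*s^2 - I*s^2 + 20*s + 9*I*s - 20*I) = (s - 5*I)/(s - 4)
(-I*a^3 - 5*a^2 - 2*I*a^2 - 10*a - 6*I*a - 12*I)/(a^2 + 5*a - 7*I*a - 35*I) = (-I*a^3 + a^2*(-5 - 2*I) + a*(-10 - 6*I) - 12*I)/(a^2 + a*(5 - 7*I) - 35*I)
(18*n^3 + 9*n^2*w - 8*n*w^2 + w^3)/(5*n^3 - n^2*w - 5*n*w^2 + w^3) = (18*n^2 - 9*n*w + w^2)/(5*n^2 - 6*n*w + w^2)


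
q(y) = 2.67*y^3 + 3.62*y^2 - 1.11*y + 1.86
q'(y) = 8.01*y^2 + 7.24*y - 1.11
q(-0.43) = 2.79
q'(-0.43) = -2.74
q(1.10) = 8.57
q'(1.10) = 16.55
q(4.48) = 309.62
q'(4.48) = 192.09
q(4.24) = 265.75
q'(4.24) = 173.59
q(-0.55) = 3.12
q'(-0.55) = -2.67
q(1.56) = 19.07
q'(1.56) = 29.68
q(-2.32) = -9.42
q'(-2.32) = 25.21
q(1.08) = 8.25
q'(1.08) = 16.05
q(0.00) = 1.86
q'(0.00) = -1.11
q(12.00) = 5123.58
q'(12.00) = 1239.21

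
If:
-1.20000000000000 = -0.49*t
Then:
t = 2.45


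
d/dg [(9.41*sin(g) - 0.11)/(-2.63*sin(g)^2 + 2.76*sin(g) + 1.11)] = (24.7483*sin(g)^2 - 0.578600000000002*sin(g) + 10.7487)*cos(g)/(6.9169*sin(g)^4 - 14.5176*sin(g)^3 + 1.779*sin(g)^2 + 6.1272*sin(g) + 1.2321)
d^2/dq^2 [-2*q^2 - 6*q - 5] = -4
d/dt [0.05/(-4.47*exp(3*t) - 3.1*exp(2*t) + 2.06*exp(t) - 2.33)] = (0.6705*exp(2*t) + 0.31*exp(t) - 0.103)*exp(t)/(4.47*exp(3*t) + 3.1*exp(2*t) - 2.06*exp(t) + 2.33)^2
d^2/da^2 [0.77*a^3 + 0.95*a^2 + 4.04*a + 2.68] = 4.62*a + 1.9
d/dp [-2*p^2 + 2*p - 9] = 2 - 4*p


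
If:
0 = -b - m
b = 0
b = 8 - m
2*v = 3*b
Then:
No Solution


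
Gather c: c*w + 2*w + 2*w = c*w + 4*w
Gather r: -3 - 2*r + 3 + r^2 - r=r^2 - 3*r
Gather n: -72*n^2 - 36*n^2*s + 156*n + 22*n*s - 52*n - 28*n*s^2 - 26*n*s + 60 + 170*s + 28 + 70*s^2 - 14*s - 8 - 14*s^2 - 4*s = n^2*(-36*s - 72) + n*(-28*s^2 - 4*s + 104) + 56*s^2 + 152*s + 80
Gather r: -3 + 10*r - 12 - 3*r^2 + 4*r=-3*r^2 + 14*r - 15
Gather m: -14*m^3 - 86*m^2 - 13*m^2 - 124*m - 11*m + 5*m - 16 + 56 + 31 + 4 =-14*m^3 - 99*m^2 - 130*m + 75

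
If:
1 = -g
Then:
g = -1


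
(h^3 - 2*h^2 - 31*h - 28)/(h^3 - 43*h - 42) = (h + 4)/(h + 6)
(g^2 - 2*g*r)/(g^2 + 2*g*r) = (g - 2*r)/(g + 2*r)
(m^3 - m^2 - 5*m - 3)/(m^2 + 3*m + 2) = (m^2 - 2*m - 3)/(m + 2)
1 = 1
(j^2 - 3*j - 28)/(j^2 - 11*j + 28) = (j + 4)/(j - 4)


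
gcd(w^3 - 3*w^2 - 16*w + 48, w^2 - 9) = w - 3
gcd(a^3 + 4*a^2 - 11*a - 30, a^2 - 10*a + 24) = 1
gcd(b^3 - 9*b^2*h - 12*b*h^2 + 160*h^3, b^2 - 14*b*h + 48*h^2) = b - 8*h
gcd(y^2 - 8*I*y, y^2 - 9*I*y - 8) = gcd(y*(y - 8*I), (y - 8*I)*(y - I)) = y - 8*I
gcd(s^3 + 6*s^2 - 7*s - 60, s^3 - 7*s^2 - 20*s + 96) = s^2 + s - 12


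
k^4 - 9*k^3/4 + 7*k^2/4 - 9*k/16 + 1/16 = (k - 1)*(k - 1/2)^2*(k - 1/4)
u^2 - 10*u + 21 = (u - 7)*(u - 3)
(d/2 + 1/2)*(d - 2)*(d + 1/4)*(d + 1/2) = d^4/2 - d^3/8 - 21*d^2/16 - 13*d/16 - 1/8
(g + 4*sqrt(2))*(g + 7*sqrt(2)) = g^2 + 11*sqrt(2)*g + 56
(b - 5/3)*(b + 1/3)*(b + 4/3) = b^3 - 7*b/3 - 20/27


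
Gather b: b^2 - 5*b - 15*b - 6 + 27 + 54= b^2 - 20*b + 75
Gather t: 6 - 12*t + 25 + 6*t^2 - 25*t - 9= 6*t^2 - 37*t + 22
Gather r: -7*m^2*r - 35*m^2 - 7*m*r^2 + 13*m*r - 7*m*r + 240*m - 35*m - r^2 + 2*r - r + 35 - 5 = -35*m^2 + 205*m + r^2*(-7*m - 1) + r*(-7*m^2 + 6*m + 1) + 30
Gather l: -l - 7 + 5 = -l - 2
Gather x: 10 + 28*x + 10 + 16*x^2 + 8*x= 16*x^2 + 36*x + 20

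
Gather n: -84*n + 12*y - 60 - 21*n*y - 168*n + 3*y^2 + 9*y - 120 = n*(-21*y - 252) + 3*y^2 + 21*y - 180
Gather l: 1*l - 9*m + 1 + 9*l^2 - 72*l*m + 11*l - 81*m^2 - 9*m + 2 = 9*l^2 + l*(12 - 72*m) - 81*m^2 - 18*m + 3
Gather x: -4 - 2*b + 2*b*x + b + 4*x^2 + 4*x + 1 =-b + 4*x^2 + x*(2*b + 4) - 3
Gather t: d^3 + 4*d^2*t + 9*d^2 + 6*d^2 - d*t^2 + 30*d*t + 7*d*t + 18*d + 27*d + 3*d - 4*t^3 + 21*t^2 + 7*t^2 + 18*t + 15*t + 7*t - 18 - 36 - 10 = d^3 + 15*d^2 + 48*d - 4*t^3 + t^2*(28 - d) + t*(4*d^2 + 37*d + 40) - 64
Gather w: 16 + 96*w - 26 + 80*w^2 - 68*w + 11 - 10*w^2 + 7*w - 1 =70*w^2 + 35*w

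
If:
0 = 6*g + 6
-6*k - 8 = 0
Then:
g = -1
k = -4/3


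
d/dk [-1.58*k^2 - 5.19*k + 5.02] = -3.16*k - 5.19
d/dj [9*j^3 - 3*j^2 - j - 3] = 27*j^2 - 6*j - 1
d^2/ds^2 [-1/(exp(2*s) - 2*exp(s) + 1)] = (-4*exp(s) - 2)*exp(s)/(exp(4*s) - 4*exp(3*s) + 6*exp(2*s) - 4*exp(s) + 1)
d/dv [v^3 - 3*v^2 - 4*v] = 3*v^2 - 6*v - 4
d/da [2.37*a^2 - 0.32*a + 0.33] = 4.74*a - 0.32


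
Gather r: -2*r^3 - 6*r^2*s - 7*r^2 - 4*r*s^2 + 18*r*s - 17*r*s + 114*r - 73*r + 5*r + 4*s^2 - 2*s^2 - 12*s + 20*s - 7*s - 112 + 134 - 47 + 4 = -2*r^3 + r^2*(-6*s - 7) + r*(-4*s^2 + s + 46) + 2*s^2 + s - 21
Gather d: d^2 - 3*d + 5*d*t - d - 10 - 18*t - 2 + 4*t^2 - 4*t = d^2 + d*(5*t - 4) + 4*t^2 - 22*t - 12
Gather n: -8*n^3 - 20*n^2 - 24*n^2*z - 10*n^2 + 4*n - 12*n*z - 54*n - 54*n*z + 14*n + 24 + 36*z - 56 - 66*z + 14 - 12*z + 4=-8*n^3 + n^2*(-24*z - 30) + n*(-66*z - 36) - 42*z - 14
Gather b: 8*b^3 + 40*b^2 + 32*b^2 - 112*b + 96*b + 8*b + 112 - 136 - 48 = 8*b^3 + 72*b^2 - 8*b - 72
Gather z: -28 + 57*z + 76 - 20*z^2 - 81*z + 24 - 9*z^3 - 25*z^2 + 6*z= -9*z^3 - 45*z^2 - 18*z + 72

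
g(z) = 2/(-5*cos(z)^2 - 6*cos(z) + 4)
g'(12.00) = 0.72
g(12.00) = -0.43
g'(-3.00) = -0.04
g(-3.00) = 0.40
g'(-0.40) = 0.36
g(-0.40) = -0.35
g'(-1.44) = 1.48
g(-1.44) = 0.64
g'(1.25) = -6.69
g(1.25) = 1.24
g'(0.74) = -1.81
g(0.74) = -0.63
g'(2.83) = 0.08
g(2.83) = 0.39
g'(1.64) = -0.55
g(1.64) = 0.46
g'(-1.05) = 381.83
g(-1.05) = -8.96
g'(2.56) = 0.08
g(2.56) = 0.36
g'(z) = 2*(-10*sin(z)*cos(z) - 6*sin(z))/(-5*cos(z)^2 - 6*cos(z) + 4)^2 = -4*(5*cos(z) + 3)*sin(z)/(5*cos(z)^2 + 6*cos(z) - 4)^2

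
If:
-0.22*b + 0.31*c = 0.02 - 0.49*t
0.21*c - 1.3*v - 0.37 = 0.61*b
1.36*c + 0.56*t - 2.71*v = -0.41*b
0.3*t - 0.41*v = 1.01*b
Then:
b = -2.58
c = 7.39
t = -5.80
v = 2.12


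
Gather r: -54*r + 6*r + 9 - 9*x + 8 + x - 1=-48*r - 8*x + 16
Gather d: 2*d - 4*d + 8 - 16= -2*d - 8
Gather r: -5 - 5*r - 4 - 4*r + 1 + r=-8*r - 8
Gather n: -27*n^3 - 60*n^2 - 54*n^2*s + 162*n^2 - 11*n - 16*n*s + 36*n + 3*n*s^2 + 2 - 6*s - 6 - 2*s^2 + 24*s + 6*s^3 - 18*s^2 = -27*n^3 + n^2*(102 - 54*s) + n*(3*s^2 - 16*s + 25) + 6*s^3 - 20*s^2 + 18*s - 4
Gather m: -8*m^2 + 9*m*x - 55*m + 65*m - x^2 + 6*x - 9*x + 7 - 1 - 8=-8*m^2 + m*(9*x + 10) - x^2 - 3*x - 2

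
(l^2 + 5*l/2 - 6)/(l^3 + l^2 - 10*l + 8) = (l - 3/2)/(l^2 - 3*l + 2)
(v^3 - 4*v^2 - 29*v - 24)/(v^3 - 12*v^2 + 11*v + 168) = (v + 1)/(v - 7)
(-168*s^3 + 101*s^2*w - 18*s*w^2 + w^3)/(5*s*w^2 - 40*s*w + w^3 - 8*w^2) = (-168*s^3 + 101*s^2*w - 18*s*w^2 + w^3)/(w*(5*s*w - 40*s + w^2 - 8*w))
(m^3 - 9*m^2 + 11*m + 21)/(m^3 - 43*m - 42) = (m - 3)/(m + 6)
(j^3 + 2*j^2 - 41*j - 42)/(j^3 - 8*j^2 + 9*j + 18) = (j + 7)/(j - 3)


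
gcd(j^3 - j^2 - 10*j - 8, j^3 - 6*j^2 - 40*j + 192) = j - 4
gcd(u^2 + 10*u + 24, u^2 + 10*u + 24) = u^2 + 10*u + 24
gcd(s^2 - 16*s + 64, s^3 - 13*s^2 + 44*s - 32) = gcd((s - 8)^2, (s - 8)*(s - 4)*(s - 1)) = s - 8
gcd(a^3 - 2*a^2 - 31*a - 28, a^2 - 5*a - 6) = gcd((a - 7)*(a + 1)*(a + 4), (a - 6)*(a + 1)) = a + 1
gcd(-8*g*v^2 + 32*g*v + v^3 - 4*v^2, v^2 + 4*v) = v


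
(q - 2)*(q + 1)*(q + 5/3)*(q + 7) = q^4 + 23*q^3/3 + q^2 - 29*q - 70/3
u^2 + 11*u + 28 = (u + 4)*(u + 7)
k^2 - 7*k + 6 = (k - 6)*(k - 1)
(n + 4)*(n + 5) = n^2 + 9*n + 20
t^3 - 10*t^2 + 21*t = t*(t - 7)*(t - 3)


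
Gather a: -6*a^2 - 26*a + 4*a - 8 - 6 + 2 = -6*a^2 - 22*a - 12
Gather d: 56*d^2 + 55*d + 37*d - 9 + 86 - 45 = 56*d^2 + 92*d + 32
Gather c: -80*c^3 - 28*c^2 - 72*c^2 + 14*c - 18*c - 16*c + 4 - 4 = -80*c^3 - 100*c^2 - 20*c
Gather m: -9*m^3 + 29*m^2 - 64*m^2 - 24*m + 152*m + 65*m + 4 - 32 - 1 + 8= -9*m^3 - 35*m^2 + 193*m - 21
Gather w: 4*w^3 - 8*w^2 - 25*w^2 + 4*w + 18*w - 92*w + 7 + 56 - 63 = 4*w^3 - 33*w^2 - 70*w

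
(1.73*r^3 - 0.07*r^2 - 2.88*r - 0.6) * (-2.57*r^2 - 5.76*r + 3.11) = -4.4461*r^5 - 9.7849*r^4 + 13.1851*r^3 + 17.9131*r^2 - 5.5008*r - 1.866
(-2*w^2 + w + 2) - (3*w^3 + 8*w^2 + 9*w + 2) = -3*w^3 - 10*w^2 - 8*w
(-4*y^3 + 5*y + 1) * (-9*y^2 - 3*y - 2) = 36*y^5 + 12*y^4 - 37*y^3 - 24*y^2 - 13*y - 2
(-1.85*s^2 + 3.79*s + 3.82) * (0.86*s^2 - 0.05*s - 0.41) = -1.591*s^4 + 3.3519*s^3 + 3.8542*s^2 - 1.7449*s - 1.5662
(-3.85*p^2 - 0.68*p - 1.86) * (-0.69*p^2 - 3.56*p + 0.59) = 2.6565*p^4 + 14.1752*p^3 + 1.4327*p^2 + 6.2204*p - 1.0974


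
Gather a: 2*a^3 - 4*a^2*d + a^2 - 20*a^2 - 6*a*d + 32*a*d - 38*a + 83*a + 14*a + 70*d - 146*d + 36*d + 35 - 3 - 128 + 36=2*a^3 + a^2*(-4*d - 19) + a*(26*d + 59) - 40*d - 60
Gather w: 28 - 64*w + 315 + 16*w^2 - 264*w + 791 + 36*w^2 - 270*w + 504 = 52*w^2 - 598*w + 1638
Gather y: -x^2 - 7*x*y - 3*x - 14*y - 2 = -x^2 - 3*x + y*(-7*x - 14) - 2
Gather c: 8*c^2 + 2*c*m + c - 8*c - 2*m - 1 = 8*c^2 + c*(2*m - 7) - 2*m - 1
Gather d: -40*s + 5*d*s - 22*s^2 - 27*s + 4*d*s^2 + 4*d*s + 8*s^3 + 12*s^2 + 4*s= d*(4*s^2 + 9*s) + 8*s^3 - 10*s^2 - 63*s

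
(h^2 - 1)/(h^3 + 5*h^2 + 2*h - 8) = (h + 1)/(h^2 + 6*h + 8)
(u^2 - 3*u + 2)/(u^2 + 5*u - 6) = (u - 2)/(u + 6)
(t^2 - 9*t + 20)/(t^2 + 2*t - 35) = (t - 4)/(t + 7)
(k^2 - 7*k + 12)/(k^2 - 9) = (k - 4)/(k + 3)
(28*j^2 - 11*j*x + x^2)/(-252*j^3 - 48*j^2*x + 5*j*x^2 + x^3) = (-4*j + x)/(36*j^2 + 12*j*x + x^2)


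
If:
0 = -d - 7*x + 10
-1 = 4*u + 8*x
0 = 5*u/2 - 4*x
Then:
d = 755/72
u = -1/9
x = -5/72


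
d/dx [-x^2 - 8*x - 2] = -2*x - 8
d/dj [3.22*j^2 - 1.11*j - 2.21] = 6.44*j - 1.11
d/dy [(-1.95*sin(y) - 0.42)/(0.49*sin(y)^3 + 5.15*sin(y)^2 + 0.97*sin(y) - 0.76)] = (1.911*sin(y)^3 + 10.6599*sin(y)^2 + 4.326*sin(y) + 1.8894)*cos(y)/(0.2401*sin(y)^6 + 5.047*sin(y)^5 + 27.4731*sin(y)^4 + 9.2462*sin(y)^3 - 6.8871*sin(y)^2 - 1.4744*sin(y) + 0.5776)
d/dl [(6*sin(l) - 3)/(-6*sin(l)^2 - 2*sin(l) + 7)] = 36*(sin(l)^2 - sin(l) + 1)*cos(l)/(6*sin(l)^2 + 2*sin(l) - 7)^2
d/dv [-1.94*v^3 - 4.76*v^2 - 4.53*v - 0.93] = -5.82*v^2 - 9.52*v - 4.53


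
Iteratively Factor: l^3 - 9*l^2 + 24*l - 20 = (l - 2)*(l^2 - 7*l + 10) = (l - 5)*(l - 2)*(l - 2)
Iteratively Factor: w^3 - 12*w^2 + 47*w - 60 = (w - 5)*(w^2 - 7*w + 12) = (w - 5)*(w - 4)*(w - 3)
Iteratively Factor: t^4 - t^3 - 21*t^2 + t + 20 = (t + 4)*(t^3 - 5*t^2 - t + 5) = (t - 1)*(t + 4)*(t^2 - 4*t - 5) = (t - 1)*(t + 1)*(t + 4)*(t - 5)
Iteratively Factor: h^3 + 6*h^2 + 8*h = (h + 4)*(h^2 + 2*h) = (h + 2)*(h + 4)*(h)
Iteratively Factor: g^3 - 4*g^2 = (g)*(g^2 - 4*g) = g*(g - 4)*(g)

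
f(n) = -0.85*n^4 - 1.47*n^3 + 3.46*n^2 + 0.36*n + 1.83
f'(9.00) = -2773.17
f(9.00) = -6363.15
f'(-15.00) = 10379.31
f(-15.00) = -37295.07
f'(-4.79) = 239.70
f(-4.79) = -206.42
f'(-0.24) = -1.51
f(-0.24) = 1.96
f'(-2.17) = -0.68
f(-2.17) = 13.51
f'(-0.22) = -1.34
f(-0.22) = 1.93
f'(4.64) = -402.13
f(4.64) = -462.85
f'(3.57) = -185.84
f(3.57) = -157.74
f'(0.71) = 1.83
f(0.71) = 3.09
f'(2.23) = -43.84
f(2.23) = -17.48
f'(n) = -3.4*n^3 - 4.41*n^2 + 6.92*n + 0.36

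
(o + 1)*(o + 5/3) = o^2 + 8*o/3 + 5/3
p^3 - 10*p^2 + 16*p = p*(p - 8)*(p - 2)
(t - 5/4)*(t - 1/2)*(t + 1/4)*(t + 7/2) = t^4 + 2*t^3 - 81*t^2/16 + 13*t/16 + 35/64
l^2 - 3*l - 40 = (l - 8)*(l + 5)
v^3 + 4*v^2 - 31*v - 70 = (v - 5)*(v + 2)*(v + 7)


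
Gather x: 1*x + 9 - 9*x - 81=-8*x - 72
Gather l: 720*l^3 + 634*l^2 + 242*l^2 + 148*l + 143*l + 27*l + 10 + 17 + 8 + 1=720*l^3 + 876*l^2 + 318*l + 36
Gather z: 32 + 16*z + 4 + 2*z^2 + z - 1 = 2*z^2 + 17*z + 35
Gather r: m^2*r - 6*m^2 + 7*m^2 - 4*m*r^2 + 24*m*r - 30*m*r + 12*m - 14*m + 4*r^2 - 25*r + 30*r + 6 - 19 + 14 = m^2 - 2*m + r^2*(4 - 4*m) + r*(m^2 - 6*m + 5) + 1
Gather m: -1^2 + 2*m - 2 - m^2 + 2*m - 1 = -m^2 + 4*m - 4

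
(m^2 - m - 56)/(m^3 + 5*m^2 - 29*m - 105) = (m - 8)/(m^2 - 2*m - 15)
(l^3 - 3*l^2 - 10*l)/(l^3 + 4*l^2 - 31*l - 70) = l/(l + 7)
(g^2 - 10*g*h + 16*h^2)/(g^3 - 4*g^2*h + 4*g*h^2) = (g - 8*h)/(g*(g - 2*h))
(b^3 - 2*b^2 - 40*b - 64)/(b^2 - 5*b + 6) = (b^3 - 2*b^2 - 40*b - 64)/(b^2 - 5*b + 6)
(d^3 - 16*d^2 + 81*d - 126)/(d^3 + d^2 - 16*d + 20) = (d^3 - 16*d^2 + 81*d - 126)/(d^3 + d^2 - 16*d + 20)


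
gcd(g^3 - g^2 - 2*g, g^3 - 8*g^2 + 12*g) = g^2 - 2*g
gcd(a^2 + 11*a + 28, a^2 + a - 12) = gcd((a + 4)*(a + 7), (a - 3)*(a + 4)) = a + 4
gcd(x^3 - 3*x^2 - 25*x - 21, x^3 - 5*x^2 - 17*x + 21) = x^2 - 4*x - 21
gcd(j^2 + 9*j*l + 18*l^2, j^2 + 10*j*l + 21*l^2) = j + 3*l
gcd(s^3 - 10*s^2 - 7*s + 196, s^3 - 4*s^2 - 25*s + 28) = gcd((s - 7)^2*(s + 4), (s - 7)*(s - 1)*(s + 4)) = s^2 - 3*s - 28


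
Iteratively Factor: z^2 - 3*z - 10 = (z + 2)*(z - 5)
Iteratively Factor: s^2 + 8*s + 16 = (s + 4)*(s + 4)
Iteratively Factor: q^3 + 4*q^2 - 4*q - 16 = (q + 4)*(q^2 - 4) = (q + 2)*(q + 4)*(q - 2)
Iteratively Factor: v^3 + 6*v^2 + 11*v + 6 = (v + 1)*(v^2 + 5*v + 6) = (v + 1)*(v + 2)*(v + 3)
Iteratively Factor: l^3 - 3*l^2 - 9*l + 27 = (l - 3)*(l^2 - 9) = (l - 3)^2*(l + 3)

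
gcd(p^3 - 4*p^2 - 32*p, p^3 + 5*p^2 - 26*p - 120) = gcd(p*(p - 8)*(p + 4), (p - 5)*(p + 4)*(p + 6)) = p + 4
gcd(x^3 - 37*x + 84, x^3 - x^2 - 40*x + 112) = x^2 + 3*x - 28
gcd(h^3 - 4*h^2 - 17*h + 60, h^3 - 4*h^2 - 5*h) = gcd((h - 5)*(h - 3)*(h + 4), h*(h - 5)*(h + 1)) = h - 5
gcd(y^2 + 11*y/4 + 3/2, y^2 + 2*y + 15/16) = y + 3/4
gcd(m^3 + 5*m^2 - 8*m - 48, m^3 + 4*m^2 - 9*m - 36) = m^2 + m - 12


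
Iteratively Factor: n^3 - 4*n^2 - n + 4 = (n - 4)*(n^2 - 1) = (n - 4)*(n - 1)*(n + 1)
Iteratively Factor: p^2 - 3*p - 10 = (p + 2)*(p - 5)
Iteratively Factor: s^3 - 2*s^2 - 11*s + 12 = (s - 4)*(s^2 + 2*s - 3) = (s - 4)*(s + 3)*(s - 1)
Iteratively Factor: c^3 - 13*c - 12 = (c + 1)*(c^2 - c - 12) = (c - 4)*(c + 1)*(c + 3)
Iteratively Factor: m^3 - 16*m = (m - 4)*(m^2 + 4*m) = m*(m - 4)*(m + 4)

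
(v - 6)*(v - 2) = v^2 - 8*v + 12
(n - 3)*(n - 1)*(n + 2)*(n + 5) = n^4 + 3*n^3 - 15*n^2 - 19*n + 30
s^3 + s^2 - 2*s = s*(s - 1)*(s + 2)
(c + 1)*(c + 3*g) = c^2 + 3*c*g + c + 3*g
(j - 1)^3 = j^3 - 3*j^2 + 3*j - 1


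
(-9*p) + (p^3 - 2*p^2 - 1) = p^3 - 2*p^2 - 9*p - 1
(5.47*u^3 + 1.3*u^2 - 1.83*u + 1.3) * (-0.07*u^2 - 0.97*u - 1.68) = -0.3829*u^5 - 5.3969*u^4 - 10.3225*u^3 - 0.4999*u^2 + 1.8134*u - 2.184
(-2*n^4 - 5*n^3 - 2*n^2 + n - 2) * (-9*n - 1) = 18*n^5 + 47*n^4 + 23*n^3 - 7*n^2 + 17*n + 2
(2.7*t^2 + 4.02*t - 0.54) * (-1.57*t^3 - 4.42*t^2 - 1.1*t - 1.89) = -4.239*t^5 - 18.2454*t^4 - 19.8906*t^3 - 7.1382*t^2 - 7.0038*t + 1.0206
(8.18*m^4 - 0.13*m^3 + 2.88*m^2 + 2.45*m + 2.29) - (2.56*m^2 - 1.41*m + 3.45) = 8.18*m^4 - 0.13*m^3 + 0.32*m^2 + 3.86*m - 1.16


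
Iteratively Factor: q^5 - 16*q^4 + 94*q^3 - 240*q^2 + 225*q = (q - 5)*(q^4 - 11*q^3 + 39*q^2 - 45*q) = (q - 5)*(q - 3)*(q^3 - 8*q^2 + 15*q) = (q - 5)*(q - 3)^2*(q^2 - 5*q) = (q - 5)^2*(q - 3)^2*(q)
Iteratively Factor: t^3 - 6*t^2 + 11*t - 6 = (t - 3)*(t^2 - 3*t + 2) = (t - 3)*(t - 1)*(t - 2)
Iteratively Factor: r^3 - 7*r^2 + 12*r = (r - 3)*(r^2 - 4*r) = r*(r - 3)*(r - 4)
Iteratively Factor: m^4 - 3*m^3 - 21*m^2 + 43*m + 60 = (m + 4)*(m^3 - 7*m^2 + 7*m + 15) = (m - 5)*(m + 4)*(m^2 - 2*m - 3) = (m - 5)*(m - 3)*(m + 4)*(m + 1)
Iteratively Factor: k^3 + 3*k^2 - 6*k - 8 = (k + 4)*(k^2 - k - 2) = (k + 1)*(k + 4)*(k - 2)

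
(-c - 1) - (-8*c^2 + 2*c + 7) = 8*c^2 - 3*c - 8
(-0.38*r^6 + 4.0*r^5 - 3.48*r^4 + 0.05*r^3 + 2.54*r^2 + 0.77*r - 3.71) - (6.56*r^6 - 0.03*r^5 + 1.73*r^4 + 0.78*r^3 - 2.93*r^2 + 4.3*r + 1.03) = -6.94*r^6 + 4.03*r^5 - 5.21*r^4 - 0.73*r^3 + 5.47*r^2 - 3.53*r - 4.74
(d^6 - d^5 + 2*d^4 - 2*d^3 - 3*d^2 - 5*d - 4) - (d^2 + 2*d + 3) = d^6 - d^5 + 2*d^4 - 2*d^3 - 4*d^2 - 7*d - 7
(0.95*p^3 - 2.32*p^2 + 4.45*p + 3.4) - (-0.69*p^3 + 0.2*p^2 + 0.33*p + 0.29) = 1.64*p^3 - 2.52*p^2 + 4.12*p + 3.11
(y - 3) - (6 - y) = 2*y - 9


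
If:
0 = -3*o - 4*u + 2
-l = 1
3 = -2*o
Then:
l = -1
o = -3/2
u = 13/8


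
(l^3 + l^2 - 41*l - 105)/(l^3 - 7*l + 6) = (l^2 - 2*l - 35)/(l^2 - 3*l + 2)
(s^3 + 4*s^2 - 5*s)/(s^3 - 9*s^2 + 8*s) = (s + 5)/(s - 8)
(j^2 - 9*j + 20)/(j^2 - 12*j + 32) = (j - 5)/(j - 8)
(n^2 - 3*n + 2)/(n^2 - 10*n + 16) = (n - 1)/(n - 8)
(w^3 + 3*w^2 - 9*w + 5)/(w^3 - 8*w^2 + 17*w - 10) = (w^2 + 4*w - 5)/(w^2 - 7*w + 10)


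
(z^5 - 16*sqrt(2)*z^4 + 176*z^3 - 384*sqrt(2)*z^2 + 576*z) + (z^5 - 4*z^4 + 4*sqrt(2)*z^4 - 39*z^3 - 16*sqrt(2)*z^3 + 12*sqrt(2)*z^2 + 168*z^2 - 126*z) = 2*z^5 - 12*sqrt(2)*z^4 - 4*z^4 - 16*sqrt(2)*z^3 + 137*z^3 - 372*sqrt(2)*z^2 + 168*z^2 + 450*z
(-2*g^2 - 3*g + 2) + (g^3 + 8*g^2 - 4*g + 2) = g^3 + 6*g^2 - 7*g + 4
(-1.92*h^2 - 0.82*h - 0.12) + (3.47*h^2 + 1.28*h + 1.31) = 1.55*h^2 + 0.46*h + 1.19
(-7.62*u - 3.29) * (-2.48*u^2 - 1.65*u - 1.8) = 18.8976*u^3 + 20.7322*u^2 + 19.1445*u + 5.922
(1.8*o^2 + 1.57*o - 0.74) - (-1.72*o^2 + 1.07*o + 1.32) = 3.52*o^2 + 0.5*o - 2.06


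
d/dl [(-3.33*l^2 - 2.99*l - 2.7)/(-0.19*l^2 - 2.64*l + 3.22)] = (8.2231*l^2 - 22.4712*l - 16.7558)/(0.0361*l^4 + 1.0032*l^3 + 5.746*l^2 - 17.0016*l + 10.3684)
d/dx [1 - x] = -1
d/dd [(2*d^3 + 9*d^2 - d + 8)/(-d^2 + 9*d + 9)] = (-2*d^4 + 36*d^3 + 134*d^2 + 178*d - 81)/(d^4 - 18*d^3 + 63*d^2 + 162*d + 81)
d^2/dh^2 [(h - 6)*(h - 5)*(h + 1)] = 6*h - 20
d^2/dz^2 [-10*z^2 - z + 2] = -20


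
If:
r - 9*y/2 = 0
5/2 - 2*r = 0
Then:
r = 5/4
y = 5/18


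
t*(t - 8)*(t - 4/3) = t^3 - 28*t^2/3 + 32*t/3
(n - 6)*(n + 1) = n^2 - 5*n - 6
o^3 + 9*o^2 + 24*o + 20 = (o + 2)^2*(o + 5)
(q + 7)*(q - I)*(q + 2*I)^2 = q^4 + 7*q^3 + 3*I*q^3 + 21*I*q^2 + 4*I*q + 28*I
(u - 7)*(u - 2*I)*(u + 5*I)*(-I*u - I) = -I*u^4 + 3*u^3 + 6*I*u^3 - 18*u^2 - 3*I*u^2 - 21*u + 60*I*u + 70*I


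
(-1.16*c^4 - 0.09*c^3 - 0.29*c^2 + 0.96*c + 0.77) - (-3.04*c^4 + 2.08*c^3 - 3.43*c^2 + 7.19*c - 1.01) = 1.88*c^4 - 2.17*c^3 + 3.14*c^2 - 6.23*c + 1.78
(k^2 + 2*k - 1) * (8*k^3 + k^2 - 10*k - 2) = 8*k^5 + 17*k^4 - 16*k^3 - 23*k^2 + 6*k + 2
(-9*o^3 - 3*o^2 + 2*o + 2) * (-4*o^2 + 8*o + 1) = 36*o^5 - 60*o^4 - 41*o^3 + 5*o^2 + 18*o + 2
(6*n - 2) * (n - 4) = 6*n^2 - 26*n + 8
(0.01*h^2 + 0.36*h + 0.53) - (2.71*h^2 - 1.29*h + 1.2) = -2.7*h^2 + 1.65*h - 0.67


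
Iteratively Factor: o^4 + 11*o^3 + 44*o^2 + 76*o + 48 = (o + 3)*(o^3 + 8*o^2 + 20*o + 16) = (o + 2)*(o + 3)*(o^2 + 6*o + 8) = (o + 2)*(o + 3)*(o + 4)*(o + 2)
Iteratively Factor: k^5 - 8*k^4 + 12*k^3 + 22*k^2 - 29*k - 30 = (k - 5)*(k^4 - 3*k^3 - 3*k^2 + 7*k + 6) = (k - 5)*(k - 3)*(k^3 - 3*k - 2) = (k - 5)*(k - 3)*(k + 1)*(k^2 - k - 2) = (k - 5)*(k - 3)*(k + 1)^2*(k - 2)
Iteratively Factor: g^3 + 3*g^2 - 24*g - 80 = (g + 4)*(g^2 - g - 20) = (g - 5)*(g + 4)*(g + 4)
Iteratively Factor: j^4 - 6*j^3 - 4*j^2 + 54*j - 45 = (j - 1)*(j^3 - 5*j^2 - 9*j + 45) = (j - 3)*(j - 1)*(j^2 - 2*j - 15) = (j - 5)*(j - 3)*(j - 1)*(j + 3)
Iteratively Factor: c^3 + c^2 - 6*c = (c)*(c^2 + c - 6) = c*(c - 2)*(c + 3)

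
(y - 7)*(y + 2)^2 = y^3 - 3*y^2 - 24*y - 28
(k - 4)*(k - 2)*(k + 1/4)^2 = k^4 - 11*k^3/2 + 81*k^2/16 + 29*k/8 + 1/2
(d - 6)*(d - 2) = d^2 - 8*d + 12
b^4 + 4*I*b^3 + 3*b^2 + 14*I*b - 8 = (b - 2*I)*(b + I)^2*(b + 4*I)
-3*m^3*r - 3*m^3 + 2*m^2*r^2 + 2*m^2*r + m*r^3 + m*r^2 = (-m + r)*(3*m + r)*(m*r + m)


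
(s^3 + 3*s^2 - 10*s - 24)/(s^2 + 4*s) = s - 1 - 6/s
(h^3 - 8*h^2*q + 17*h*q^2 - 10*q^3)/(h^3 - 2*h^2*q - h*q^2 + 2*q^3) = (h - 5*q)/(h + q)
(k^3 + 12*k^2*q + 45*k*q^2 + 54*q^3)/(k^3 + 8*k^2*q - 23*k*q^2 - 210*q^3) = (-k^2 - 6*k*q - 9*q^2)/(-k^2 - 2*k*q + 35*q^2)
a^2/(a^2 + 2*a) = a/(a + 2)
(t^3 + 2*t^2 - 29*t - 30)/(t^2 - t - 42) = (t^2 - 4*t - 5)/(t - 7)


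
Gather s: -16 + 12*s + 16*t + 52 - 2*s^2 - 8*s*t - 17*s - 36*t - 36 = -2*s^2 + s*(-8*t - 5) - 20*t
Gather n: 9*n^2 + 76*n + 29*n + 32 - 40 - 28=9*n^2 + 105*n - 36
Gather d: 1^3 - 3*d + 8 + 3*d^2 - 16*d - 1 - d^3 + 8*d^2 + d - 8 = -d^3 + 11*d^2 - 18*d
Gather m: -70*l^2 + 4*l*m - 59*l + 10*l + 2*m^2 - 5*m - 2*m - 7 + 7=-70*l^2 - 49*l + 2*m^2 + m*(4*l - 7)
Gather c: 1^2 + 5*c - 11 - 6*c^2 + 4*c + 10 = -6*c^2 + 9*c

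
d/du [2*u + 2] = 2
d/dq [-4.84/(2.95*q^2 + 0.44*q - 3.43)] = (28.556*q + 2.1296)/(2.95*q^2 + 0.44*q - 3.43)^2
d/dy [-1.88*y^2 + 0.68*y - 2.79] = 0.68 - 3.76*y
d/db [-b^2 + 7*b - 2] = 7 - 2*b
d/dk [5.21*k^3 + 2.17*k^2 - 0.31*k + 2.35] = 15.63*k^2 + 4.34*k - 0.31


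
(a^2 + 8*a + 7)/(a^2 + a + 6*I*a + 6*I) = (a + 7)/(a + 6*I)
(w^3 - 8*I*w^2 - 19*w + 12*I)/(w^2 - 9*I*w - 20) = (w^2 - 4*I*w - 3)/(w - 5*I)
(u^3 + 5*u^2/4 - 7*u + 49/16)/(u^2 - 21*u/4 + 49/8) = (4*u^2 + 12*u - 7)/(2*(2*u - 7))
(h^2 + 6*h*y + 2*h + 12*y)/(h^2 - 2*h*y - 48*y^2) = (-h - 2)/(-h + 8*y)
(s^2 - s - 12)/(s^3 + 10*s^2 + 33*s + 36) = (s - 4)/(s^2 + 7*s + 12)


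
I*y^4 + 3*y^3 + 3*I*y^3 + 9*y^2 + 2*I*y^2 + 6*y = y*(y + 2)*(y - 3*I)*(I*y + I)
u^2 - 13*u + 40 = (u - 8)*(u - 5)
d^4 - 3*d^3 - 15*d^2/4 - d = d*(d - 4)*(d + 1/2)^2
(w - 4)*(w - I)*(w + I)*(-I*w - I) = -I*w^4 + 3*I*w^3 + 3*I*w^2 + 3*I*w + 4*I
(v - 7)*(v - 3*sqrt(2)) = v^2 - 7*v - 3*sqrt(2)*v + 21*sqrt(2)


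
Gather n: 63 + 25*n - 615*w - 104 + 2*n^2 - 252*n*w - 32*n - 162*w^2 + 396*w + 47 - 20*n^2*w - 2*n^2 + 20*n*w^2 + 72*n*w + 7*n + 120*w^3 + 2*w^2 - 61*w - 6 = -20*n^2*w + n*(20*w^2 - 180*w) + 120*w^3 - 160*w^2 - 280*w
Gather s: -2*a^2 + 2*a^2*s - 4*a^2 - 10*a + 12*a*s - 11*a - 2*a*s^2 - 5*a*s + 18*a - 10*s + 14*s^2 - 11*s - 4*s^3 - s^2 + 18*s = -6*a^2 - 3*a - 4*s^3 + s^2*(13 - 2*a) + s*(2*a^2 + 7*a - 3)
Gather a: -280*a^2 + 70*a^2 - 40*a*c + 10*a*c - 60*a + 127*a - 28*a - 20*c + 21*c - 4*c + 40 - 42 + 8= -210*a^2 + a*(39 - 30*c) - 3*c + 6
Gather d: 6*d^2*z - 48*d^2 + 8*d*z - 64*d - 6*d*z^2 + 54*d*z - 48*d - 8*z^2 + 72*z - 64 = d^2*(6*z - 48) + d*(-6*z^2 + 62*z - 112) - 8*z^2 + 72*z - 64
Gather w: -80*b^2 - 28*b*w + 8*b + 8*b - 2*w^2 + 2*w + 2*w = -80*b^2 + 16*b - 2*w^2 + w*(4 - 28*b)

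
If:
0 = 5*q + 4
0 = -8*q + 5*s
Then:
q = -4/5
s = -32/25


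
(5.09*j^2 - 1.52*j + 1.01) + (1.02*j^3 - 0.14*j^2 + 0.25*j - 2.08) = 1.02*j^3 + 4.95*j^2 - 1.27*j - 1.07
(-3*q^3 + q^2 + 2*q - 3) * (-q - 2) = 3*q^4 + 5*q^3 - 4*q^2 - q + 6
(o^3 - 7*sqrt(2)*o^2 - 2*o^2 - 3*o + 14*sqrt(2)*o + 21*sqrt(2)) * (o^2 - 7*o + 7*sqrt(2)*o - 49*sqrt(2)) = o^5 - 9*o^4 - 87*o^3 + 903*o^2 - 1078*o - 2058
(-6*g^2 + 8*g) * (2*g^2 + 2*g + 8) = -12*g^4 + 4*g^3 - 32*g^2 + 64*g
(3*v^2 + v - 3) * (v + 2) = 3*v^3 + 7*v^2 - v - 6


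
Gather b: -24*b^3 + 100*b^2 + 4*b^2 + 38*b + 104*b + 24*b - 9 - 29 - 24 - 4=-24*b^3 + 104*b^2 + 166*b - 66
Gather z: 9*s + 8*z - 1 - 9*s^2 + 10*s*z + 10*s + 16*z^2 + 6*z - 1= -9*s^2 + 19*s + 16*z^2 + z*(10*s + 14) - 2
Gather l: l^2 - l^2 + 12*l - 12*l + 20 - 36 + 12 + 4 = 0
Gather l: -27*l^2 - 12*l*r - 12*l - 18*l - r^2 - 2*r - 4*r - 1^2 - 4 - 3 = -27*l^2 + l*(-12*r - 30) - r^2 - 6*r - 8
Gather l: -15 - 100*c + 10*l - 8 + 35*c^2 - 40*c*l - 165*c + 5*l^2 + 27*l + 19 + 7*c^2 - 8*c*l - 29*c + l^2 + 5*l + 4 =42*c^2 - 294*c + 6*l^2 + l*(42 - 48*c)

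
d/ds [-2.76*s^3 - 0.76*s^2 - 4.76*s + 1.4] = -8.28*s^2 - 1.52*s - 4.76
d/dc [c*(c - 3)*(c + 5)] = 3*c^2 + 4*c - 15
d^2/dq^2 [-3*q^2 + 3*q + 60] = -6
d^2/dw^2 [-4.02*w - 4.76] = 0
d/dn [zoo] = 0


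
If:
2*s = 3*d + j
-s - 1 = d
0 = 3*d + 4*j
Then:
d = -8/17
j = 6/17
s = -9/17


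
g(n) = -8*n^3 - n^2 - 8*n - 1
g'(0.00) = -8.00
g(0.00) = -1.00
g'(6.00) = -884.00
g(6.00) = -1813.00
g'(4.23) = -445.89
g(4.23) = -658.23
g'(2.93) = -219.90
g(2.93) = -234.25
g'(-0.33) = -9.95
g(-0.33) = 1.82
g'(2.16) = -124.29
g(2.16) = -103.57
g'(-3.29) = -261.20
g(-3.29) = 299.39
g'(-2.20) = -119.76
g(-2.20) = 96.94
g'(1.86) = -94.75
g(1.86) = -70.82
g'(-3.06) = -226.61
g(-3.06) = 243.34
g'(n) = -24*n^2 - 2*n - 8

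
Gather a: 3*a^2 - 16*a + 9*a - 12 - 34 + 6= 3*a^2 - 7*a - 40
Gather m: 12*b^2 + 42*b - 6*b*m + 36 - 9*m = 12*b^2 + 42*b + m*(-6*b - 9) + 36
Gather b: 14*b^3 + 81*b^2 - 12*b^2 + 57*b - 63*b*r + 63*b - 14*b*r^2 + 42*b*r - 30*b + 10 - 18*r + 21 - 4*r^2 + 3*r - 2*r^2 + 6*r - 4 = 14*b^3 + 69*b^2 + b*(-14*r^2 - 21*r + 90) - 6*r^2 - 9*r + 27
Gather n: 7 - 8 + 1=0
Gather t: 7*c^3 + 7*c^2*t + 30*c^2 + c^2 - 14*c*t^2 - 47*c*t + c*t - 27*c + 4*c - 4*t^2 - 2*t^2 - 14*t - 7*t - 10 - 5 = 7*c^3 + 31*c^2 - 23*c + t^2*(-14*c - 6) + t*(7*c^2 - 46*c - 21) - 15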